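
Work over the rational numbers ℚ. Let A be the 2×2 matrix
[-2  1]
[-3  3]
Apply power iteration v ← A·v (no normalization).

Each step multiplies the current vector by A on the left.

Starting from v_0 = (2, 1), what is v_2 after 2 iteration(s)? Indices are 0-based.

v_0 = (2, 1).
v_1 = A·v_0 = (-3, -3).
v_2 = A·v_1 = (3, 0).

v_2 = (3, 0)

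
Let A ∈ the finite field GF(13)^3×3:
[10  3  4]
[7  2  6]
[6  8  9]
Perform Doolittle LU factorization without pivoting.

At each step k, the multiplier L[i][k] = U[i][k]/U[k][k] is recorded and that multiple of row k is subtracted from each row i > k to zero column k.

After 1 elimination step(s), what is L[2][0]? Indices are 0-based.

[col 0] pivot 10
  R1 -= 2*R0 → (0, 9, 11)  (L[1][0] := 2)
  R2 -= 11*R0 → (0, 1, 4)  (L[2][0] := 11)

L[2][0] = 11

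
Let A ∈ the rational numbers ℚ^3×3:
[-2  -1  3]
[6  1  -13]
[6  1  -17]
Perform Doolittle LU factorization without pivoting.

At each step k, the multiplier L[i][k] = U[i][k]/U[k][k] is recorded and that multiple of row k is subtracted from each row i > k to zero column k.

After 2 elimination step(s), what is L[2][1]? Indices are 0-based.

L[2][1] = 1

k=0: U[0][0]=-2
  eliminate (1,0): mult=-3, new row 1: (0, -2, -4); set L[1][0]=-3
  eliminate (2,0): mult=-3, new row 2: (0, -2, -8); set L[2][0]=-3
k=1: U[1][1]=-2
  eliminate (2,1): mult=1, new row 2: (0, 0, -4); set L[2][1]=1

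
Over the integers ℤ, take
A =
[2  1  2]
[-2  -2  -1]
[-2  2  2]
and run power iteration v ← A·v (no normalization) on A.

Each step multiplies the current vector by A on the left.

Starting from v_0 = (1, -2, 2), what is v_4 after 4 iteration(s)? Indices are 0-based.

v_4 = (-116, 56, -12)

v_0 = (1, -2, 2).
v_1 = A·v_0 = (4, 0, -2).
v_2 = A·v_1 = (4, -6, -12).
v_3 = A·v_2 = (-22, 16, -44).
v_4 = A·v_3 = (-116, 56, -12).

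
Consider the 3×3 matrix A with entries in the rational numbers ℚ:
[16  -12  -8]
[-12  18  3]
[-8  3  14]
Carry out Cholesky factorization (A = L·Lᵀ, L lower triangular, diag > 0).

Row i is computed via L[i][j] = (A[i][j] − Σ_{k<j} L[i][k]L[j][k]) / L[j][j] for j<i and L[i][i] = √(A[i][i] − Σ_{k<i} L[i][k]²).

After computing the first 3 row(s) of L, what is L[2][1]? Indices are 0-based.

L[2][1] = -1

Step 1: L[0][0] = √(16) = 4.
  L[1][0] = (-12) / L[0][0] = -3.
Step 2: L[1][1] = √(9) = 3.
  L[2][0] = (-8) / L[0][0] = -2.
  L[2][1] = (-3) / L[1][1] = -1.
Step 3: L[2][2] = √(9) = 3.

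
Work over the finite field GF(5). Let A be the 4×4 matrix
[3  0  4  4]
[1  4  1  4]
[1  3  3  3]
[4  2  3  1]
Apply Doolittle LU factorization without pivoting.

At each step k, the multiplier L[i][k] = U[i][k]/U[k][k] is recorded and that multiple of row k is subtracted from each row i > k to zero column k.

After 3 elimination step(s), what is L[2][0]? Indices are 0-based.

Step 1: pivot at (0,0) is 3.
  row1 ← row1 − (2)·row0  ⇒  L[1][0]=2, U row1=(0, 4, 3, 1)
  row2 ← row2 − (2)·row0  ⇒  L[2][0]=2, U row2=(0, 3, 0, 0)
  row3 ← row3 − (3)·row0  ⇒  L[3][0]=3, U row3=(0, 2, 1, 4)
Step 2: pivot at (1,1) is 4.
  row2 ← row2 − (2)·row1  ⇒  L[2][1]=2, U row2=(0, 0, 4, 3)
  row3 ← row3 − (3)·row1  ⇒  L[3][1]=3, U row3=(0, 0, 2, 1)
Step 3: pivot at (2,2) is 4.
  row3 ← row3 − (3)·row2  ⇒  L[3][2]=3, U row3=(0, 0, 0, 2)

L[2][0] = 2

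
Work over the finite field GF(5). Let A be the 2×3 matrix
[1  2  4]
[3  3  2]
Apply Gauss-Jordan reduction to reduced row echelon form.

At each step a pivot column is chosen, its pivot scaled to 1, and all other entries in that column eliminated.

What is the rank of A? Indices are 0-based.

rank = 2

pivot(0,0)=1: scale R0 → (1, 2, 4)
  clear (1,0): R1 −= (3)R0 → (0, 2, 0)
pivot(1,1)=2: scale R1 → (0, 1, 0)
  clear (0,1): R0 −= (2)R1 → (1, 0, 4)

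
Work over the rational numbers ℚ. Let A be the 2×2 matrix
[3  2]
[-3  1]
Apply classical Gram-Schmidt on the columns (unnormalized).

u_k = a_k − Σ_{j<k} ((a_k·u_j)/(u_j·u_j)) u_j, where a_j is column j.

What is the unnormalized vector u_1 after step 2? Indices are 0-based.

u_1 = (3/2, 3/2)

Step 1: u_0 = a_0 = (3, -3).
Step 2: u_1 = a_1 − (1/6)·u_0 = (3/2, 3/2).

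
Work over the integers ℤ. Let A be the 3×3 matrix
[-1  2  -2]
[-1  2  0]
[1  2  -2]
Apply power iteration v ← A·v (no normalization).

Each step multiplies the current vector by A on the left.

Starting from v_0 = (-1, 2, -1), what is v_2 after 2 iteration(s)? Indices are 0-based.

v_0 = (-1, 2, -1).
v_1 = A·v_0 = (7, 5, 5).
v_2 = A·v_1 = (-7, 3, 7).

v_2 = (-7, 3, 7)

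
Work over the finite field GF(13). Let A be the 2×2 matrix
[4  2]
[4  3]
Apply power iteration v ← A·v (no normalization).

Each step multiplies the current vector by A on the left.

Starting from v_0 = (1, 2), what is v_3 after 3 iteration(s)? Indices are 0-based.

v_3 = (7, 4)

v_0 = (1, 2).
v_1 = A·v_0 = (8, 10).
v_2 = A·v_1 = (0, 10).
v_3 = A·v_2 = (7, 4).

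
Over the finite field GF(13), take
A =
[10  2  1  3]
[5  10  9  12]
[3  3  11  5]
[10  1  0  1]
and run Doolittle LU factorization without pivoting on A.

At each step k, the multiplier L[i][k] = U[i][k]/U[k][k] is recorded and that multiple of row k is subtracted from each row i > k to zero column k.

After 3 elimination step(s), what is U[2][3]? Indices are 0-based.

U[2][3] = 0

k=0: U[0][0]=10
  eliminate (1,0): mult=7, new row 1: (0, 9, 2, 4); set L[1][0]=7
  eliminate (2,0): mult=12, new row 2: (0, 5, 12, 8); set L[2][0]=12
  eliminate (3,0): mult=1, new row 3: (0, 12, 12, 11); set L[3][0]=1
k=1: U[1][1]=9
  eliminate (2,1): mult=2, new row 2: (0, 0, 8, 0); set L[2][1]=2
  eliminate (3,1): mult=10, new row 3: (0, 0, 5, 10); set L[3][1]=10
k=2: U[2][2]=8
  eliminate (3,2): mult=12, new row 3: (0, 0, 0, 10); set L[3][2]=12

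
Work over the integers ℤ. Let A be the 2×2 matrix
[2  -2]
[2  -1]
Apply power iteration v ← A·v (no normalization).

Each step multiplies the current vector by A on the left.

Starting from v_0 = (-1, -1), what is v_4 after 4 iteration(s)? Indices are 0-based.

v_0 = (-1, -1).
v_1 = A·v_0 = (0, -1).
v_2 = A·v_1 = (2, 1).
v_3 = A·v_2 = (2, 3).
v_4 = A·v_3 = (-2, 1).

v_4 = (-2, 1)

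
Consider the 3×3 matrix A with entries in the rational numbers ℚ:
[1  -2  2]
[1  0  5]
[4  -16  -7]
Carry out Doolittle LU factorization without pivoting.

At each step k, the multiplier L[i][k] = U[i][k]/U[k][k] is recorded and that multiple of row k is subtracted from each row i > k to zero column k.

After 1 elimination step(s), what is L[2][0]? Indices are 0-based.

Step 1: pivot at (0,0) is 1.
  row1 ← row1 − (1)·row0  ⇒  L[1][0]=1, U row1=(0, 2, 3)
  row2 ← row2 − (4)·row0  ⇒  L[2][0]=4, U row2=(0, -8, -15)

L[2][0] = 4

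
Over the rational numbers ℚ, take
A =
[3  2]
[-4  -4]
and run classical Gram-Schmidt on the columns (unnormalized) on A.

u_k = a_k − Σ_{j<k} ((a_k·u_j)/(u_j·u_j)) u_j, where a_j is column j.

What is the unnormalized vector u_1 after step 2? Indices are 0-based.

u_1 = (-16/25, -12/25)

Step 1: u_0 = a_0 = (3, -4).
Step 2: u_1 = a_1 − (22/25)·u_0 = (-16/25, -12/25).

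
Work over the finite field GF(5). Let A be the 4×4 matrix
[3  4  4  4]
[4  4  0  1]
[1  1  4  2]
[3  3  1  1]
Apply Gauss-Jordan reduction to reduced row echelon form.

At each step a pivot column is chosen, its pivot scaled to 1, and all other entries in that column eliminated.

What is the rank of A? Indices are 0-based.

rank = 4

pivot(0,0)=3: scale R0 → (1, 3, 3, 3)
  clear (1,0): R1 −= (4)R0 → (0, 2, 3, 4)
  clear (2,0): R2 −= (1)R0 → (0, 3, 1, 4)
  clear (3,0): R3 −= (3)R0 → (0, 4, 2, 2)
pivot(1,1)=2: scale R1 → (0, 1, 4, 2)
  clear (0,1): R0 −= (3)R1 → (1, 0, 1, 2)
  clear (2,1): R2 −= (3)R1 → (0, 0, 4, 3)
  clear (3,1): R3 −= (4)R1 → (0, 0, 1, 4)
pivot(2,2)=4: scale R2 → (0, 0, 1, 2)
  clear (0,2): R0 −= (1)R2 → (1, 0, 0, 0)
  clear (1,2): R1 −= (4)R2 → (0, 1, 0, 4)
  clear (3,2): R3 −= (1)R2 → (0, 0, 0, 2)
pivot(3,3)=2: scale R3 → (0, 0, 0, 1)
  clear (1,3): R1 −= (4)R3 → (0, 1, 0, 0)
  clear (2,3): R2 −= (2)R3 → (0, 0, 1, 0)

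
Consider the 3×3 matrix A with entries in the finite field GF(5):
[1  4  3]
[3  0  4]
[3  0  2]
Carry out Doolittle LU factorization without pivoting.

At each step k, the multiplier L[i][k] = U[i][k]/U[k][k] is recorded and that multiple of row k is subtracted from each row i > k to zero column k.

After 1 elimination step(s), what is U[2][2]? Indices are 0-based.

U[2][2] = 3

Step 1: pivot at (0,0) is 1.
  row1 ← row1 − (3)·row0  ⇒  L[1][0]=3, U row1=(0, 3, 0)
  row2 ← row2 − (3)·row0  ⇒  L[2][0]=3, U row2=(0, 3, 3)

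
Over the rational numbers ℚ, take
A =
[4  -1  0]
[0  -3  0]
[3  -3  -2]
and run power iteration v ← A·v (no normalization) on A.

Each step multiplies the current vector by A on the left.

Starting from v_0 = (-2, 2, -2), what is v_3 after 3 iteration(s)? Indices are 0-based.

v_0 = (-2, 2, -2).
v_1 = A·v_0 = (-10, -6, -8).
v_2 = A·v_1 = (-34, 18, 4).
v_3 = A·v_2 = (-154, -54, -164).

v_3 = (-154, -54, -164)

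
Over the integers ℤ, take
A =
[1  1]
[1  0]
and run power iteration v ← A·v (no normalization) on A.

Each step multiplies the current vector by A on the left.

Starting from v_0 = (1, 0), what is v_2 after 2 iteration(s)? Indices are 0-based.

v_2 = (2, 1)

v_0 = (1, 0).
v_1 = A·v_0 = (1, 1).
v_2 = A·v_1 = (2, 1).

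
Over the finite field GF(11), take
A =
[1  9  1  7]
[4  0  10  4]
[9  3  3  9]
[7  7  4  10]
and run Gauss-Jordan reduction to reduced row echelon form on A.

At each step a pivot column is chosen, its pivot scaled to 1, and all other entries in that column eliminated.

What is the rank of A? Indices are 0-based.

[1] R0 /= 1  ⇒  (1, 9, 1, 7)
     R1 -= 4·R0  ⇒  (0, 8, 6, 9)
     R2 -= 9·R0  ⇒  (0, 10, 5, 1)
     R3 -= 7·R0  ⇒  (0, 10, 8, 5)
[2] R1 /= 8  ⇒  (0, 1, 9, 8)
     R0 -= 9·R1  ⇒  (1, 0, 8, 1)
     R2 -= 10·R1  ⇒  (0, 0, 3, 9)
     R3 -= 10·R1  ⇒  (0, 0, 6, 2)
[3] R2 /= 3  ⇒  (0, 0, 1, 3)
     R0 -= 8·R2  ⇒  (1, 0, 0, 10)
     R1 -= 9·R2  ⇒  (0, 1, 0, 3)
     R3 -= 6·R2  ⇒  (0, 0, 0, 6)
[4] R3 /= 6  ⇒  (0, 0, 0, 1)
     R0 -= 10·R3  ⇒  (1, 0, 0, 0)
     R1 -= 3·R3  ⇒  (0, 1, 0, 0)
     R2 -= 3·R3  ⇒  (0, 0, 1, 0)

rank = 4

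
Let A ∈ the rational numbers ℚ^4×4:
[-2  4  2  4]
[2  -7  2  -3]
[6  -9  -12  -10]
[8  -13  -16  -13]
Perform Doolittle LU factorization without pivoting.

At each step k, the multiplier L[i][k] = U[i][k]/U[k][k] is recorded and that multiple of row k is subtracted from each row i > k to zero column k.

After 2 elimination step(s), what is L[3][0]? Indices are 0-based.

L[3][0] = -4

k=0: U[0][0]=-2
  eliminate (1,0): mult=-1, new row 1: (0, -3, 4, 1); set L[1][0]=-1
  eliminate (2,0): mult=-3, new row 2: (0, 3, -6, 2); set L[2][0]=-3
  eliminate (3,0): mult=-4, new row 3: (0, 3, -8, 3); set L[3][0]=-4
k=1: U[1][1]=-3
  eliminate (2,1): mult=-1, new row 2: (0, 0, -2, 3); set L[2][1]=-1
  eliminate (3,1): mult=-1, new row 3: (0, 0, -4, 4); set L[3][1]=-1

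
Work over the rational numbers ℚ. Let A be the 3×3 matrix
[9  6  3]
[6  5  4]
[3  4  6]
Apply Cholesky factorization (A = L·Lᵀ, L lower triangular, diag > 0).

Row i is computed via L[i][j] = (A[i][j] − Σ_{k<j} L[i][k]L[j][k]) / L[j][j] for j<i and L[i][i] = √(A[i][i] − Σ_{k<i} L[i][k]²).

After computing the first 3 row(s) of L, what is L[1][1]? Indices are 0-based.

L[1][1] = 1

Step 1: L[0][0] = √(9) = 3.
  L[1][0] = (6) / L[0][0] = 2.
Step 2: L[1][1] = √(1) = 1.
  L[2][0] = (3) / L[0][0] = 1.
  L[2][1] = (2) / L[1][1] = 2.
Step 3: L[2][2] = √(1) = 1.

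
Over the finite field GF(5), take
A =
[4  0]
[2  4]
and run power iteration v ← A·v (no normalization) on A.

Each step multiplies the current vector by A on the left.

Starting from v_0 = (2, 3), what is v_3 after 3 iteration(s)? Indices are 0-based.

v_3 = (3, 4)

v_0 = (2, 3).
v_1 = A·v_0 = (3, 1).
v_2 = A·v_1 = (2, 0).
v_3 = A·v_2 = (3, 4).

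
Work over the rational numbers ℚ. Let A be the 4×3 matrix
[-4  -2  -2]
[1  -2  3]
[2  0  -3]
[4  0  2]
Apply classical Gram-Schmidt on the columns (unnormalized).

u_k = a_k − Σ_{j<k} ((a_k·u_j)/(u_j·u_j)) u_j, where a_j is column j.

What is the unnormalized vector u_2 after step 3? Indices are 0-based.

Step 1: u_0 = a_0 = (-4, 1, 2, 4).
Step 2: u_1 = a_1 − (6/37)·u_0 = (-50/37, -80/37, -12/37, -24/37).
Step 3: u_2 = a_2 − (13/37)·u_0 − (-38/65)·u_1 = (-18/13, 18/13, -253/65, 14/65).

u_2 = (-18/13, 18/13, -253/65, 14/65)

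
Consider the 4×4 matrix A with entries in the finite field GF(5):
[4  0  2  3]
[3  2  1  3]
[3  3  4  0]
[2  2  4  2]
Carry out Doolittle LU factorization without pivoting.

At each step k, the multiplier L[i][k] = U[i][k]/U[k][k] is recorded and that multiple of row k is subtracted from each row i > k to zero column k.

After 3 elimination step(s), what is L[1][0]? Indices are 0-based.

[col 0] pivot 4
  R1 -= 2*R0 → (0, 2, 2, 2)  (L[1][0] := 2)
  R2 -= 2*R0 → (0, 3, 0, 4)  (L[2][0] := 2)
  R3 -= 3*R0 → (0, 2, 3, 3)  (L[3][0] := 3)
[col 1] pivot 2
  R2 -= 4*R1 → (0, 0, 2, 1)  (L[2][1] := 4)
  R3 -= 1*R1 → (0, 0, 1, 1)  (L[3][1] := 1)
[col 2] pivot 2
  R3 -= 3*R2 → (0, 0, 0, 3)  (L[3][2] := 3)

L[1][0] = 2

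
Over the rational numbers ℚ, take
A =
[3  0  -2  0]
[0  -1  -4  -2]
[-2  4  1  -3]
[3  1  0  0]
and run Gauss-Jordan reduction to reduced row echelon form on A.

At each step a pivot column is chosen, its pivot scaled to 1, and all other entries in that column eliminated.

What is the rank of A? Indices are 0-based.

[1] R0 /= 3  ⇒  (1, 0, -2/3, 0)
     R2 -= -2·R0  ⇒  (0, 4, -1/3, -3)
     R3 -= 3·R0  ⇒  (0, 1, 2, 0)
[2] R1 /= -1  ⇒  (0, 1, 4, 2)
     R2 -= 4·R1  ⇒  (0, 0, -49/3, -11)
     R3 -= 1·R1  ⇒  (0, 0, -2, -2)
[3] R2 /= -49/3  ⇒  (0, 0, 1, 33/49)
     R0 -= -2/3·R2  ⇒  (1, 0, 0, 22/49)
     R1 -= 4·R2  ⇒  (0, 1, 0, -34/49)
     R3 -= -2·R2  ⇒  (0, 0, 0, -32/49)
[4] R3 /= -32/49  ⇒  (0, 0, 0, 1)
     R0 -= 22/49·R3  ⇒  (1, 0, 0, 0)
     R1 -= -34/49·R3  ⇒  (0, 1, 0, 0)
     R2 -= 33/49·R3  ⇒  (0, 0, 1, 0)

rank = 4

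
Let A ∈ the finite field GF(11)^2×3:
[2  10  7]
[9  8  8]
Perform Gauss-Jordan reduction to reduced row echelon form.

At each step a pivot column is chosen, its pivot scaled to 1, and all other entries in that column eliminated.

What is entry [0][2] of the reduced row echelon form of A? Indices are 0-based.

[1] R0 /= 2  ⇒  (1, 5, 9)
     R1 -= 9·R0  ⇒  (0, 7, 4)
[2] R1 /= 7  ⇒  (0, 1, 10)
     R0 -= 5·R1  ⇒  (1, 0, 3)

M[0][2] = 3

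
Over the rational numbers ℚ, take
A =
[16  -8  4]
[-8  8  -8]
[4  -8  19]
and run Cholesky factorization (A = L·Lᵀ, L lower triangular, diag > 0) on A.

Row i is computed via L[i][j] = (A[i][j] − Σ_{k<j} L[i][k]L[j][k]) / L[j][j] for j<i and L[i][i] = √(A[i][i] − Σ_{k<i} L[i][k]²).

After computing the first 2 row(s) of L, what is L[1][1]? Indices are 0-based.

Step 1: L[0][0] = √(16) = 4.
  L[1][0] = (-8) / L[0][0] = -2.
Step 2: L[1][1] = √(4) = 2.

L[1][1] = 2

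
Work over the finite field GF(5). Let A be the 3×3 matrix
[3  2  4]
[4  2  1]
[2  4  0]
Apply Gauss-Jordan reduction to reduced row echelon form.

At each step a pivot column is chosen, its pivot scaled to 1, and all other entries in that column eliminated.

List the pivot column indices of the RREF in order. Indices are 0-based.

pivot columns: 0, 1

step 1: normalize row 0 (÷3) = (1, 4, 3)
  row 1: subtract 4×row0 = (0, 1, 4)
  row 2: subtract 2×row0 = (0, 1, 4)
step 2: normalize row 1 (÷1) = (0, 1, 4)
  row 0: subtract 4×row1 = (1, 0, 2)
  row 2: subtract 1×row1 = (0, 0, 0)
skip col 2 (zero from row 2)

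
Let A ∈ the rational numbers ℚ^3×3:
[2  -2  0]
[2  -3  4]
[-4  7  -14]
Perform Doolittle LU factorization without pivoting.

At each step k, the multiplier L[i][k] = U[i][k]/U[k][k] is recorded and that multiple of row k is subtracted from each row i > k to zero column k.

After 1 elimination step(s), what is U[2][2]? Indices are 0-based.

k=0: U[0][0]=2
  eliminate (1,0): mult=1, new row 1: (0, -1, 4); set L[1][0]=1
  eliminate (2,0): mult=-2, new row 2: (0, 3, -14); set L[2][0]=-2

U[2][2] = -14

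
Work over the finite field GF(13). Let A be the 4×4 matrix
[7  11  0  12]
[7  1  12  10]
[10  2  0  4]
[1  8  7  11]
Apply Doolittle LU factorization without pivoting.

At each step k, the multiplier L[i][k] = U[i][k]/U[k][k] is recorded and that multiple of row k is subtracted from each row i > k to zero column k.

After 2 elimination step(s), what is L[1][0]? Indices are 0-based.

L[1][0] = 1

[col 0] pivot 7
  R1 -= 1*R0 → (0, 3, 12, 11)  (L[1][0] := 1)
  R2 -= 7*R0 → (0, 3, 0, 11)  (L[2][0] := 7)
  R3 -= 2*R0 → (0, 12, 7, 0)  (L[3][0] := 2)
[col 1] pivot 3
  R2 -= 1*R1 → (0, 0, 1, 0)  (L[2][1] := 1)
  R3 -= 4*R1 → (0, 0, 11, 8)  (L[3][1] := 4)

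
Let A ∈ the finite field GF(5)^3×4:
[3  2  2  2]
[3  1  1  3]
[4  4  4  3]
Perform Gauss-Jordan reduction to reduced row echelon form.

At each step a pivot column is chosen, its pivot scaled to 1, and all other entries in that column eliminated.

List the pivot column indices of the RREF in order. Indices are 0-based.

pivot columns: 0, 1

pivot(0,0)=3: scale R0 → (1, 4, 4, 4)
  clear (1,0): R1 −= (3)R0 → (0, 4, 4, 1)
  clear (2,0): R2 −= (4)R0 → (0, 3, 3, 2)
pivot(1,1)=4: scale R1 → (0, 1, 1, 4)
  clear (0,1): R0 −= (4)R1 → (1, 0, 0, 3)
  clear (2,1): R2 −= (3)R1 → (0, 0, 0, 0)
col 2: no nonzero at/below row 2; advance.
col 3: no nonzero at/below row 2; advance.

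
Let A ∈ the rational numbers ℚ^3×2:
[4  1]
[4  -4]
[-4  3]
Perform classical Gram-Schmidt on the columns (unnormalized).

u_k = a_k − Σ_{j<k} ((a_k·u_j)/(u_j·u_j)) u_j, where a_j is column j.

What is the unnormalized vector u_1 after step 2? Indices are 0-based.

u_1 = (3, -2, 1)

Step 1: u_0 = a_0 = (4, 4, -4).
Step 2: u_1 = a_1 − (-1/2)·u_0 = (3, -2, 1).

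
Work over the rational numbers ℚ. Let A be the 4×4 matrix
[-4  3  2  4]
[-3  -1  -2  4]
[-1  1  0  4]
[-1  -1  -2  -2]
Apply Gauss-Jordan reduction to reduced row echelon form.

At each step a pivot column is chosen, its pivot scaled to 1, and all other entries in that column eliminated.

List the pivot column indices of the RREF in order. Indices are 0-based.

pivot columns: 0, 1, 2, 3

pivot(0,0)=-4: scale R0 → (1, -3/4, -1/2, -1)
  clear (1,0): R1 −= (-3)R0 → (0, -13/4, -7/2, 1)
  clear (2,0): R2 −= (-1)R0 → (0, 1/4, -1/2, 3)
  clear (3,0): R3 −= (-1)R0 → (0, -7/4, -5/2, -3)
pivot(1,1)=-13/4: scale R1 → (0, 1, 14/13, -4/13)
  clear (0,1): R0 −= (-3/4)R1 → (1, 0, 4/13, -16/13)
  clear (2,1): R2 −= (1/4)R1 → (0, 0, -10/13, 40/13)
  clear (3,1): R3 −= (-7/4)R1 → (0, 0, -8/13, -46/13)
pivot(2,2)=-10/13: scale R2 → (0, 0, 1, -4)
  clear (0,2): R0 −= (4/13)R2 → (1, 0, 0, 0)
  clear (1,2): R1 −= (14/13)R2 → (0, 1, 0, 4)
  clear (3,2): R3 −= (-8/13)R2 → (0, 0, 0, -6)
pivot(3,3)=-6: scale R3 → (0, 0, 0, 1)
  clear (1,3): R1 −= (4)R3 → (0, 1, 0, 0)
  clear (2,3): R2 −= (-4)R3 → (0, 0, 1, 0)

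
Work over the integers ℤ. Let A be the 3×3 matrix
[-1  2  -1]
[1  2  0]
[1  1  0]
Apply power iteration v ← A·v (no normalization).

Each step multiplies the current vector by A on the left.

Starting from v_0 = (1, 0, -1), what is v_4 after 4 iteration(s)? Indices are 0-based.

v_0 = (1, 0, -1).
v_1 = A·v_0 = (0, 1, 1).
v_2 = A·v_1 = (1, 2, 1).
v_3 = A·v_2 = (2, 5, 3).
v_4 = A·v_3 = (5, 12, 7).

v_4 = (5, 12, 7)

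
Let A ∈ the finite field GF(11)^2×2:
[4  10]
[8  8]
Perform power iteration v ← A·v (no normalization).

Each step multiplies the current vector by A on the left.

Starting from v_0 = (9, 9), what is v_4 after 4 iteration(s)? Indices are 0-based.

v_0 = (9, 9).
v_1 = A·v_0 = (5, 1).
v_2 = A·v_1 = (8, 4).
v_3 = A·v_2 = (6, 8).
v_4 = A·v_3 = (5, 2).

v_4 = (5, 2)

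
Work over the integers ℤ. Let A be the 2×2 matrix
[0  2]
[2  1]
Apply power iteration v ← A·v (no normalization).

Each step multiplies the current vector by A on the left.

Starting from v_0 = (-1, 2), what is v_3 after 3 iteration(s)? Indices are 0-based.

v_0 = (-1, 2).
v_1 = A·v_0 = (4, 0).
v_2 = A·v_1 = (0, 8).
v_3 = A·v_2 = (16, 8).

v_3 = (16, 8)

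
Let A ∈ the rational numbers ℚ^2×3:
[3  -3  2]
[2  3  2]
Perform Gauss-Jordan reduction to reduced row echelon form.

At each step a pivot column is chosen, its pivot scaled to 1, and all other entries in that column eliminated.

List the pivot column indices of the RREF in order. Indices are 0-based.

pivot columns: 0, 1

step 1: normalize row 0 (÷3) = (1, -1, 2/3)
  row 1: subtract 2×row0 = (0, 5, 2/3)
step 2: normalize row 1 (÷5) = (0, 1, 2/15)
  row 0: subtract -1×row1 = (1, 0, 4/5)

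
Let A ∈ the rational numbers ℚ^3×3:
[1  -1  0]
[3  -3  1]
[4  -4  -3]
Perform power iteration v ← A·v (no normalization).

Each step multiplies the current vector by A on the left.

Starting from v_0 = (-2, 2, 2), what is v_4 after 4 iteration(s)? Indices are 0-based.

v_4 = (-110, -560, 250)

v_0 = (-2, 2, 2).
v_1 = A·v_0 = (-4, -10, -22).
v_2 = A·v_1 = (6, -4, 90).
v_3 = A·v_2 = (10, 120, -230).
v_4 = A·v_3 = (-110, -560, 250).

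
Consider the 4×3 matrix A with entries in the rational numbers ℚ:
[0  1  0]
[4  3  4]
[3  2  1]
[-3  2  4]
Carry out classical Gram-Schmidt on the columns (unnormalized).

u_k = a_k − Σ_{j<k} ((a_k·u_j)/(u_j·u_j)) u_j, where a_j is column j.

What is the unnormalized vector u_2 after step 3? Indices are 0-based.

Step 1: u_0 = a_0 = (0, 4, 3, -3).
Step 2: u_1 = a_1 − (6/17)·u_0 = (1, 27/17, 16/17, 52/17).
Step 3: u_2 = a_2 − (7/34)·u_0 − (166/117)·u_1 = (-166/117, 12/13, -223/234, 5/18).

u_2 = (-166/117, 12/13, -223/234, 5/18)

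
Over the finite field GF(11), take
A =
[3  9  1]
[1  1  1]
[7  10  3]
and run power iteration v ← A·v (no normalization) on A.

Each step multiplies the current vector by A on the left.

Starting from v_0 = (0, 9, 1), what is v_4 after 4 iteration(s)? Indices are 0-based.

v_4 = (2, 6, 9)

v_0 = (0, 9, 1).
v_1 = A·v_0 = (5, 10, 5).
v_2 = A·v_1 = (0, 9, 7).
v_3 = A·v_2 = (0, 5, 1).
v_4 = A·v_3 = (2, 6, 9).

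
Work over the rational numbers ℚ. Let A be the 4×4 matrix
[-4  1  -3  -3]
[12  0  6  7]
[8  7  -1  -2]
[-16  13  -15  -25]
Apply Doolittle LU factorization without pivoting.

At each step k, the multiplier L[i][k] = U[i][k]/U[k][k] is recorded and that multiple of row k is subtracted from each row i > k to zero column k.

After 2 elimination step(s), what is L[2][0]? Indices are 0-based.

L[2][0] = -2

Step 1: pivot at (0,0) is -4.
  row1 ← row1 − (-3)·row0  ⇒  L[1][0]=-3, U row1=(0, 3, -3, -2)
  row2 ← row2 − (-2)·row0  ⇒  L[2][0]=-2, U row2=(0, 9, -7, -8)
  row3 ← row3 − (4)·row0  ⇒  L[3][0]=4, U row3=(0, 9, -3, -13)
Step 2: pivot at (1,1) is 3.
  row2 ← row2 − (3)·row1  ⇒  L[2][1]=3, U row2=(0, 0, 2, -2)
  row3 ← row3 − (3)·row1  ⇒  L[3][1]=3, U row3=(0, 0, 6, -7)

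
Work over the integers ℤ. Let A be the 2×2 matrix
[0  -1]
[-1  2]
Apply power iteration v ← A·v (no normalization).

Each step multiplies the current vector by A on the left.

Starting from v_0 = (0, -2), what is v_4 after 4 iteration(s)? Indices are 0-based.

v_0 = (0, -2).
v_1 = A·v_0 = (2, -4).
v_2 = A·v_1 = (4, -10).
v_3 = A·v_2 = (10, -24).
v_4 = A·v_3 = (24, -58).

v_4 = (24, -58)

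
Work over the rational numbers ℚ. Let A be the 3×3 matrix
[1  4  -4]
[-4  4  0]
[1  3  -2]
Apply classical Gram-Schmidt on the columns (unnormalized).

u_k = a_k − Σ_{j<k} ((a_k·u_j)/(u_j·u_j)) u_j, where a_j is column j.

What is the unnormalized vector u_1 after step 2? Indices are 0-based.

Step 1: u_0 = a_0 = (1, -4, 1).
Step 2: u_1 = a_1 − (-1/2)·u_0 = (9/2, 2, 7/2).

u_1 = (9/2, 2, 7/2)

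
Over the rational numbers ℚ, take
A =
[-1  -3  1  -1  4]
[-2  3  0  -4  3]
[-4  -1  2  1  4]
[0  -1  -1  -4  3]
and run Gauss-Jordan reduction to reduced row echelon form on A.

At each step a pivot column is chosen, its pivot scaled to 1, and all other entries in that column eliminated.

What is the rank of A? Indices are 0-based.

rank = 4

pivot(0,0)=-1: scale R0 → (1, 3, -1, 1, -4)
  clear (1,0): R1 −= (-2)R0 → (0, 9, -2, -2, -5)
  clear (2,0): R2 −= (-4)R0 → (0, 11, -2, 5, -12)
pivot(1,1)=9: scale R1 → (0, 1, -2/9, -2/9, -5/9)
  clear (0,1): R0 −= (3)R1 → (1, 0, -1/3, 5/3, -7/3)
  clear (2,1): R2 −= (11)R1 → (0, 0, 4/9, 67/9, -53/9)
  clear (3,1): R3 −= (-1)R1 → (0, 0, -11/9, -38/9, 22/9)
pivot(2,2)=4/9: scale R2 → (0, 0, 1, 67/4, -53/4)
  clear (0,2): R0 −= (-1/3)R2 → (1, 0, 0, 29/4, -27/4)
  clear (1,2): R1 −= (-2/9)R2 → (0, 1, 0, 7/2, -7/2)
  clear (3,2): R3 −= (-11/9)R2 → (0, 0, 0, 65/4, -55/4)
pivot(3,3)=65/4: scale R3 → (0, 0, 0, 1, -11/13)
  clear (0,3): R0 −= (29/4)R3 → (1, 0, 0, 0, -8/13)
  clear (1,3): R1 −= (7/2)R3 → (0, 1, 0, 0, -7/13)
  clear (2,3): R2 −= (67/4)R3 → (0, 0, 1, 0, 12/13)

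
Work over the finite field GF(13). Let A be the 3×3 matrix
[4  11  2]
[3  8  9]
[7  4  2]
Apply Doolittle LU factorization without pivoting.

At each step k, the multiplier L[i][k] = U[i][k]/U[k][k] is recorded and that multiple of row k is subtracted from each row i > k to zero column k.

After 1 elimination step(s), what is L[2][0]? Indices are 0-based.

L[2][0] = 5

[col 0] pivot 4
  R1 -= 4*R0 → (0, 3, 1)  (L[1][0] := 4)
  R2 -= 5*R0 → (0, 1, 5)  (L[2][0] := 5)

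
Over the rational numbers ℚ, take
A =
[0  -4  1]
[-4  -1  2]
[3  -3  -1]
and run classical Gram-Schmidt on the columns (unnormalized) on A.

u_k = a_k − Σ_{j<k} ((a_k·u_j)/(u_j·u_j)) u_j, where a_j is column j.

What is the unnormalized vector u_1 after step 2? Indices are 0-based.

Step 1: u_0 = a_0 = (0, -4, 3).
Step 2: u_1 = a_1 − (-1/5)·u_0 = (-4, -9/5, -12/5).

u_1 = (-4, -9/5, -12/5)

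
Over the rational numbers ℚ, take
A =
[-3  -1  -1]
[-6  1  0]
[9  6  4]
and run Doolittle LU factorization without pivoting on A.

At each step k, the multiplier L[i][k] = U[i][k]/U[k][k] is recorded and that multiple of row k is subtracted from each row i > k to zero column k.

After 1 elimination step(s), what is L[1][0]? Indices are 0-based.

L[1][0] = 2

[col 0] pivot -3
  R1 -= 2*R0 → (0, 3, 2)  (L[1][0] := 2)
  R2 -= -3*R0 → (0, 3, 1)  (L[2][0] := -3)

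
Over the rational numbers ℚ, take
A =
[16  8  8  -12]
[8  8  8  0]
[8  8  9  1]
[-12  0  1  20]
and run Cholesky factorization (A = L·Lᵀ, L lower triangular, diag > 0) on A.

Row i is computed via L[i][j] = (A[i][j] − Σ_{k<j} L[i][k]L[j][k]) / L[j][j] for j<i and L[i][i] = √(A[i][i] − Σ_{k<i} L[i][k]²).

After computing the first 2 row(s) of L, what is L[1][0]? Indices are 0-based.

L[1][0] = 2

Step 1: L[0][0] = √(16) = 4.
  L[1][0] = (8) / L[0][0] = 2.
Step 2: L[1][1] = √(4) = 2.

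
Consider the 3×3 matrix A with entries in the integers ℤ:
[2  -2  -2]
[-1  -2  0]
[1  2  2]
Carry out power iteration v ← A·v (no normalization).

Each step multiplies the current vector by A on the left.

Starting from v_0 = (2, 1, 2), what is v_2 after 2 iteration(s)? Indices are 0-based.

v_2 = (-12, 10, 6)

v_0 = (2, 1, 2).
v_1 = A·v_0 = (-2, -4, 8).
v_2 = A·v_1 = (-12, 10, 6).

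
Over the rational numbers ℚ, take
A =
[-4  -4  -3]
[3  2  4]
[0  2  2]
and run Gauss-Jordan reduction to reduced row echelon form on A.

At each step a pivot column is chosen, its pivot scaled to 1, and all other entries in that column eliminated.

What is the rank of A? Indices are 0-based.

pivot(0,0)=-4: scale R0 → (1, 1, 3/4)
  clear (1,0): R1 −= (3)R0 → (0, -1, 7/4)
pivot(1,1)=-1: scale R1 → (0, 1, -7/4)
  clear (0,1): R0 −= (1)R1 → (1, 0, 5/2)
  clear (2,1): R2 −= (2)R1 → (0, 0, 11/2)
pivot(2,2)=11/2: scale R2 → (0, 0, 1)
  clear (0,2): R0 −= (5/2)R2 → (1, 0, 0)
  clear (1,2): R1 −= (-7/4)R2 → (0, 1, 0)

rank = 3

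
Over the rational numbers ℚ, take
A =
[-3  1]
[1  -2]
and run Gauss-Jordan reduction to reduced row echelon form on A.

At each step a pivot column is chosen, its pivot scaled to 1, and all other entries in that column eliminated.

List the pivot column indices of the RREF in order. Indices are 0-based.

pivot columns: 0, 1

step 1: normalize row 0 (÷-3) = (1, -1/3)
  row 1: subtract 1×row0 = (0, -5/3)
step 2: normalize row 1 (÷-5/3) = (0, 1)
  row 0: subtract -1/3×row1 = (1, 0)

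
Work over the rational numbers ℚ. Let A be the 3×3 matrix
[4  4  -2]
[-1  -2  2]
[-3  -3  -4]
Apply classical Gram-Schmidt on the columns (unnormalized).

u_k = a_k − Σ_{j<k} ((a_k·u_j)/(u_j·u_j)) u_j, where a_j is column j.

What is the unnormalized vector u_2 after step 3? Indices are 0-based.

Step 1: u_0 = a_0 = (4, -1, -3).
Step 2: u_1 = a_1 − (27/26)·u_0 = (-2/13, -25/26, 3/26).
Step 3: u_2 = a_2 − (1/13)·u_0 − (-54/25)·u_1 = (-66/25, 0, -88/25).

u_2 = (-66/25, 0, -88/25)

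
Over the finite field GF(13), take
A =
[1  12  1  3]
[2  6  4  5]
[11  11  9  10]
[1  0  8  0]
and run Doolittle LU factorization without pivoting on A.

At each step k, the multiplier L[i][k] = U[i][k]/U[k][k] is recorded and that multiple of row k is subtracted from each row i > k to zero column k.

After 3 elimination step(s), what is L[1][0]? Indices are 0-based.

Step 1: pivot at (0,0) is 1.
  row1 ← row1 − (2)·row0  ⇒  L[1][0]=2, U row1=(0, 8, 2, 12)
  row2 ← row2 − (11)·row0  ⇒  L[2][0]=11, U row2=(0, 9, 11, 3)
  row3 ← row3 − (1)·row0  ⇒  L[3][0]=1, U row3=(0, 1, 7, 10)
Step 2: pivot at (1,1) is 8.
  row2 ← row2 − (6)·row1  ⇒  L[2][1]=6, U row2=(0, 0, 12, 9)
  row3 ← row3 − (5)·row1  ⇒  L[3][1]=5, U row3=(0, 0, 10, 2)
Step 3: pivot at (2,2) is 12.
  row3 ← row3 − (3)·row2  ⇒  L[3][2]=3, U row3=(0, 0, 0, 1)

L[1][0] = 2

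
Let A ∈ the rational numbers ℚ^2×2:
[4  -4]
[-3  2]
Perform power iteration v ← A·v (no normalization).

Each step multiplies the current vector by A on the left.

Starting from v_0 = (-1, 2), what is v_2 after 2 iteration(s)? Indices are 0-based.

v_0 = (-1, 2).
v_1 = A·v_0 = (-12, 7).
v_2 = A·v_1 = (-76, 50).

v_2 = (-76, 50)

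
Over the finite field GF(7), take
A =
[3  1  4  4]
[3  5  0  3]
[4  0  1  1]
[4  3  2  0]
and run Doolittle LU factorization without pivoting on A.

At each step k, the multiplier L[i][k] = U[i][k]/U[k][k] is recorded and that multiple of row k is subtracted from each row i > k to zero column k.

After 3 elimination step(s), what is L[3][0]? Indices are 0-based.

L[3][0] = 6

[col 0] pivot 3
  R1 -= 1*R0 → (0, 4, 3, 6)  (L[1][0] := 1)
  R2 -= 6*R0 → (0, 1, 5, 5)  (L[2][0] := 6)
  R3 -= 6*R0 → (0, 4, 6, 4)  (L[3][0] := 6)
[col 1] pivot 4
  R2 -= 2*R1 → (0, 0, 6, 0)  (L[2][1] := 2)
  R3 -= 1*R1 → (0, 0, 3, 5)  (L[3][1] := 1)
[col 2] pivot 6
  R3 -= 4*R2 → (0, 0, 0, 5)  (L[3][2] := 4)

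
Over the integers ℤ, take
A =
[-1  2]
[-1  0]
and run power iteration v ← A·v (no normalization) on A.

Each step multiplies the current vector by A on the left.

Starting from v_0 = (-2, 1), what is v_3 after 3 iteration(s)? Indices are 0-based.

v_3 = (-8, 0)

v_0 = (-2, 1).
v_1 = A·v_0 = (4, 2).
v_2 = A·v_1 = (0, -4).
v_3 = A·v_2 = (-8, 0).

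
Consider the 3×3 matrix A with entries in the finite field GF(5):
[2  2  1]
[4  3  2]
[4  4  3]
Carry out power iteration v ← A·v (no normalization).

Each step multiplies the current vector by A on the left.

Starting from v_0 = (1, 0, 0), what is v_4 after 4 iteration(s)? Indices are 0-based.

v_0 = (1, 0, 0).
v_1 = A·v_0 = (2, 4, 4).
v_2 = A·v_1 = (1, 3, 1).
v_3 = A·v_2 = (4, 0, 4).
v_4 = A·v_3 = (2, 4, 3).

v_4 = (2, 4, 3)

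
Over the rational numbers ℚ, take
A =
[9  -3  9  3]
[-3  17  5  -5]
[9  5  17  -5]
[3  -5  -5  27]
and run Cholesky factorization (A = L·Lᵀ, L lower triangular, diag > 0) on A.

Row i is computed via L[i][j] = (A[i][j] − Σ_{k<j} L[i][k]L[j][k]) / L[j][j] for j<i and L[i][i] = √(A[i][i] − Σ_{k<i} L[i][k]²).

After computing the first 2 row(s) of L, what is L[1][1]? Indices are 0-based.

Step 1: L[0][0] = √(9) = 3.
  L[1][0] = (-3) / L[0][0] = -1.
Step 2: L[1][1] = √(16) = 4.

L[1][1] = 4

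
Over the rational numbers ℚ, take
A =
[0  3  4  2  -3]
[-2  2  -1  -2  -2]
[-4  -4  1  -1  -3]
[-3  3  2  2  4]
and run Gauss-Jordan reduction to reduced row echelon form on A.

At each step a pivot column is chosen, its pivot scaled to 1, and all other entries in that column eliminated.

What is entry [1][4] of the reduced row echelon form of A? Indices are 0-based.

M[1][4] = 31/235

[1] R0 <-> R1
[1] R0 /= -2  ⇒  (1, -1, 1/2, 1, 1)
     R2 -= -4·R0  ⇒  (0, -8, 3, 3, 1)
     R3 -= -3·R0  ⇒  (0, 0, 7/2, 5, 7)
[2] R1 /= 3  ⇒  (0, 1, 4/3, 2/3, -1)
     R0 -= -1·R1  ⇒  (1, 0, 11/6, 5/3, 0)
     R2 -= -8·R1  ⇒  (0, 0, 41/3, 25/3, -7)
[3] R2 /= 41/3  ⇒  (0, 0, 1, 25/41, -21/41)
     R0 -= 11/6·R2  ⇒  (1, 0, 0, 45/82, 77/82)
     R1 -= 4/3·R2  ⇒  (0, 1, 0, -6/41, -13/41)
     R3 -= 7/2·R2  ⇒  (0, 0, 0, 235/82, 721/82)
[4] R3 /= 235/82  ⇒  (0, 0, 0, 1, 721/235)
     R0 -= 45/82·R3  ⇒  (1, 0, 0, 0, -35/47)
     R1 -= -6/41·R3  ⇒  (0, 1, 0, 0, 31/235)
     R2 -= 25/41·R3  ⇒  (0, 0, 1, 0, -112/47)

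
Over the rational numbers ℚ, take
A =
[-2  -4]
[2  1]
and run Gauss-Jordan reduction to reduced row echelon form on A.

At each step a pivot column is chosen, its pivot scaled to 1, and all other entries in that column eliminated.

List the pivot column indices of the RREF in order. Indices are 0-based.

step 1: normalize row 0 (÷-2) = (1, 2)
  row 1: subtract 2×row0 = (0, -3)
step 2: normalize row 1 (÷-3) = (0, 1)
  row 0: subtract 2×row1 = (1, 0)

pivot columns: 0, 1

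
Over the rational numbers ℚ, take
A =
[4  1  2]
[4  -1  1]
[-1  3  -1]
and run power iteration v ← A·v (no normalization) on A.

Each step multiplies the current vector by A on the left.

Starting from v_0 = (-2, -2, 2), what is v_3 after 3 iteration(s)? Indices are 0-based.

v_3 = (-186, -134, -38)

v_0 = (-2, -2, 2).
v_1 = A·v_0 = (-6, -4, -6).
v_2 = A·v_1 = (-40, -26, 0).
v_3 = A·v_2 = (-186, -134, -38).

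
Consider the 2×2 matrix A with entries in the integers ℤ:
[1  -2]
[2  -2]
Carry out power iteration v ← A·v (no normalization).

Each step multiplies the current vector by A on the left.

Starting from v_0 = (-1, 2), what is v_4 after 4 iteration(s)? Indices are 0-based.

v_4 = (-17, -14)

v_0 = (-1, 2).
v_1 = A·v_0 = (-5, -6).
v_2 = A·v_1 = (7, 2).
v_3 = A·v_2 = (3, 10).
v_4 = A·v_3 = (-17, -14).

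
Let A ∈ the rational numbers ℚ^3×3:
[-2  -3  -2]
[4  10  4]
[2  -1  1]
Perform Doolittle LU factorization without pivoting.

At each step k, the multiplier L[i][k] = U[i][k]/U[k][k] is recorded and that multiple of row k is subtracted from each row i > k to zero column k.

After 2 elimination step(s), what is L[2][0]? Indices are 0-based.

[col 0] pivot -2
  R1 -= -2*R0 → (0, 4, 0)  (L[1][0] := -2)
  R2 -= -1*R0 → (0, -4, -1)  (L[2][0] := -1)
[col 1] pivot 4
  R2 -= -1*R1 → (0, 0, -1)  (L[2][1] := -1)

L[2][0] = -1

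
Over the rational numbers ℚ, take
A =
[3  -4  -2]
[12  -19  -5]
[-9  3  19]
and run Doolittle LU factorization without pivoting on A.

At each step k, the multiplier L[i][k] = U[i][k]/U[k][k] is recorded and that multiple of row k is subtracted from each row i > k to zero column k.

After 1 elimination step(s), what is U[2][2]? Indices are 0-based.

U[2][2] = 13

[col 0] pivot 3
  R1 -= 4*R0 → (0, -3, 3)  (L[1][0] := 4)
  R2 -= -3*R0 → (0, -9, 13)  (L[2][0] := -3)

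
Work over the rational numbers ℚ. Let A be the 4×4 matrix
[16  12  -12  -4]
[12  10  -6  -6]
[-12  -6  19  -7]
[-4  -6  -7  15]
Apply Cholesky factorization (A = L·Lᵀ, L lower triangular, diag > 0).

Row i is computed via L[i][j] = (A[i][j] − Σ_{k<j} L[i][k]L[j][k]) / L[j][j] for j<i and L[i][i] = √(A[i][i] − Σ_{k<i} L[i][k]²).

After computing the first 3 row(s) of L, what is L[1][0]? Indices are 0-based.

Step 1: L[0][0] = √(16) = 4.
  L[1][0] = (12) / L[0][0] = 3.
Step 2: L[1][1] = √(1) = 1.
  L[2][0] = (-12) / L[0][0] = -3.
  L[2][1] = (3) / L[1][1] = 3.
Step 3: L[2][2] = √(1) = 1.

L[1][0] = 3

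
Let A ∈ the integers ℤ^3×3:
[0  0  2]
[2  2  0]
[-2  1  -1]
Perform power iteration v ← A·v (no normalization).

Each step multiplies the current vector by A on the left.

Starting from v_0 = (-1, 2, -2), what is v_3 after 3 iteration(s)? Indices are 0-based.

v_3 = (8, 16, -32)

v_0 = (-1, 2, -2).
v_1 = A·v_0 = (-4, 2, 6).
v_2 = A·v_1 = (12, -4, 4).
v_3 = A·v_2 = (8, 16, -32).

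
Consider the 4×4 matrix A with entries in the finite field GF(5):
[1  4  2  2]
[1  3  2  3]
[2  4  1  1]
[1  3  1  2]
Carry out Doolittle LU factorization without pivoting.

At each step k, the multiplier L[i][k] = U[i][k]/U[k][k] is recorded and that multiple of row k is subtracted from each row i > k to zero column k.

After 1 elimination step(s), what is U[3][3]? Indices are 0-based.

U[3][3] = 0

[col 0] pivot 1
  R1 -= 1*R0 → (0, 4, 0, 1)  (L[1][0] := 1)
  R2 -= 2*R0 → (0, 1, 2, 2)  (L[2][0] := 2)
  R3 -= 1*R0 → (0, 4, 4, 0)  (L[3][0] := 1)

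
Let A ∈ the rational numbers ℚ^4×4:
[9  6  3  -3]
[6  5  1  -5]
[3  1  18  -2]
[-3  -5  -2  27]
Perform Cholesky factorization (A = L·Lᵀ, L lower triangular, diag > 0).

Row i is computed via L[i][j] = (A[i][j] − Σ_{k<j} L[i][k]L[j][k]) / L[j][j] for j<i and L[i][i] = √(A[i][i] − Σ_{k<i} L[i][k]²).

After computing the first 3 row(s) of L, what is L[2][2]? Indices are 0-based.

Step 1: L[0][0] = √(9) = 3.
  L[1][0] = (6) / L[0][0] = 2.
Step 2: L[1][1] = √(1) = 1.
  L[2][0] = (3) / L[0][0] = 1.
  L[2][1] = (-1) / L[1][1] = -1.
Step 3: L[2][2] = √(16) = 4.

L[2][2] = 4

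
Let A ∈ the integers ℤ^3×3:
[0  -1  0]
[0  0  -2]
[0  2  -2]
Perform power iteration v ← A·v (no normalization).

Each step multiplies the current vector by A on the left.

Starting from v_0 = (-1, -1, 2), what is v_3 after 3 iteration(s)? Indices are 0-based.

v_0 = (-1, -1, 2).
v_1 = A·v_0 = (1, -4, -6).
v_2 = A·v_1 = (4, 12, 4).
v_3 = A·v_2 = (-12, -8, 16).

v_3 = (-12, -8, 16)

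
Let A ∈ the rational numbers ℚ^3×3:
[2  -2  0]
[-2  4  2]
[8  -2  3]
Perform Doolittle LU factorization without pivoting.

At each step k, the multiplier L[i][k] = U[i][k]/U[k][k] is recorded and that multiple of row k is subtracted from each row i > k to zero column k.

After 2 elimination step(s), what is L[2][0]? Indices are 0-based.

Step 1: pivot at (0,0) is 2.
  row1 ← row1 − (-1)·row0  ⇒  L[1][0]=-1, U row1=(0, 2, 2)
  row2 ← row2 − (4)·row0  ⇒  L[2][0]=4, U row2=(0, 6, 3)
Step 2: pivot at (1,1) is 2.
  row2 ← row2 − (3)·row1  ⇒  L[2][1]=3, U row2=(0, 0, -3)

L[2][0] = 4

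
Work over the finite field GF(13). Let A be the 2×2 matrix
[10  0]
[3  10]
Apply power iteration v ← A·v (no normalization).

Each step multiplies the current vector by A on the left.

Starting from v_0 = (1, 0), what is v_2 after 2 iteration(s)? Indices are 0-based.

v_2 = (9, 8)

v_0 = (1, 0).
v_1 = A·v_0 = (10, 3).
v_2 = A·v_1 = (9, 8).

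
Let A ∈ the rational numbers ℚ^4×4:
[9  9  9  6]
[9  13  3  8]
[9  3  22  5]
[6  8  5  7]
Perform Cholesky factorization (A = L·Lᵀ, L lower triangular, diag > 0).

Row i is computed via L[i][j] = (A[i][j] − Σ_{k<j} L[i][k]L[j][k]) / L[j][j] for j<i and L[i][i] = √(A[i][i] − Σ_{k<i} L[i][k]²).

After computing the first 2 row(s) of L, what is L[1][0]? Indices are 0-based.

Step 1: L[0][0] = √(9) = 3.
  L[1][0] = (9) / L[0][0] = 3.
Step 2: L[1][1] = √(4) = 2.

L[1][0] = 3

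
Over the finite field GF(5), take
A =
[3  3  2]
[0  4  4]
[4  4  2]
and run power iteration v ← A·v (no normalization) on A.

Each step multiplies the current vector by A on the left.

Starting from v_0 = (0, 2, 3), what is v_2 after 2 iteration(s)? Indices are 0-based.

v_2 = (4, 1, 1)

v_0 = (0, 2, 3).
v_1 = A·v_0 = (2, 0, 4).
v_2 = A·v_1 = (4, 1, 1).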